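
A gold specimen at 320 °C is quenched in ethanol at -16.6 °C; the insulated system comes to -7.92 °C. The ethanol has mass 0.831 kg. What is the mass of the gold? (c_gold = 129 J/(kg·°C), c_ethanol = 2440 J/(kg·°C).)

m ≈ 0.416 kg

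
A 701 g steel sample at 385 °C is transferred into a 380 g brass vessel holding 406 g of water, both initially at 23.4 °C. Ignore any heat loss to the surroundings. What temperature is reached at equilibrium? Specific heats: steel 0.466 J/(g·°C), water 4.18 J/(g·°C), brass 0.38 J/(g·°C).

T_f ≈ 77.9 °C

With ΣQ=0 the equilibrium temperature is the m·c-weighted mean:
T_f = (326.67·385 + 1697.1·23.4 + 144.4·23.4) / (326.67 + 1697.1 + 144.4)
    = 168857 / 2168.1 ≈ 77.88 °C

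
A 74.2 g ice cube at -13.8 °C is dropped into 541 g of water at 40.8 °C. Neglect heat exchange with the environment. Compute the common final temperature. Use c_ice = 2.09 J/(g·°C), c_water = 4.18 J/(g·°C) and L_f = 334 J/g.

Energy conservation, ΣQ = 0:
warm ice to 0 °C: 74.2·2.09·(0 − (-13.8)) = 2140.1; fusion: m_ice L_f = 74.2·334 = 24783; warm the meltwater: 310.16 T; water cools: 541·4.18·(T − 40.8) = 2261.4(T − 40.8)
2571.5 T = 92264 − 26923 = 65341
T ≈ 25.41 °C — above 0 °C, consistent with complete melting.

T_f ≈ 25.4 °C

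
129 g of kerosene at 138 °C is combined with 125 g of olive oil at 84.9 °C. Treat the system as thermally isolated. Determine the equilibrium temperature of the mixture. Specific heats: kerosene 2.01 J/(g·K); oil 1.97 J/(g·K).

T_f ≈ 112.1 °C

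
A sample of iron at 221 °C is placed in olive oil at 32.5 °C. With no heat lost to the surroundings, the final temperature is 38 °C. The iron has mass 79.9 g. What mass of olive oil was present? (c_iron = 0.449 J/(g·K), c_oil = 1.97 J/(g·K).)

m ≈ 606 g

Taking heat into each body as positive, Σ m c ΔT = 0:
79.9·0.449·(38 − 221) + m·1.97·(38 − 32.5) = 0
10.83 m = 6565.1
m = 6565.1/10.83 ≈ 605.9 g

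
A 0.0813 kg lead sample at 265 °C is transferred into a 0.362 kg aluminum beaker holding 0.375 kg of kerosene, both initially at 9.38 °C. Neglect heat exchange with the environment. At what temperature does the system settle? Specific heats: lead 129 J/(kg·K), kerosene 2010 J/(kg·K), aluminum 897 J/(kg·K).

T_f ≈ 11.8 °C

Let T be the final temperature. ΣQ_i = 0:
0.0813×129×(T − 265) + 0.375×2010×(T − 9.38) + 0.362×897×(T − 9.38) = 0
1089 T = 12895
T ≈ 11.84 °C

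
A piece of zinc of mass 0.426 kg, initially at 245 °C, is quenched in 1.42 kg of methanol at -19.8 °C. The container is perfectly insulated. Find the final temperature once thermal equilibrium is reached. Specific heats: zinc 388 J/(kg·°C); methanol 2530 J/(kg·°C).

T_f ≈ -8.2 °C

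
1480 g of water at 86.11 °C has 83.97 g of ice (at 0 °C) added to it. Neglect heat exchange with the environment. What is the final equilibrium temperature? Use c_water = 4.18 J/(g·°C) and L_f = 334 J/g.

Taking heat into each body as positive, Σ m c ΔT = 0:
fusion: m_ice L_f = 83.97·334 = 28046; meltwater 0→T: 83.97·4.18·T = 350.99 T; water cools: 1480·4.18·(T − 86.11) = 6186.4(T − 86.11)
6537.4 T = 532711 − 28046 = 504665
T ≈ 77.20 °C (positive, so assuming full melt was valid).

T_f ≈ 77.2 °C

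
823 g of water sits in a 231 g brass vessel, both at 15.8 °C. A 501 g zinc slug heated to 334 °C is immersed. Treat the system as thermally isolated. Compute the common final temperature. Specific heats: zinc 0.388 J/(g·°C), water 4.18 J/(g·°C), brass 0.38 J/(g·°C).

Heat gained plus heat lost sum to zero:
501×0.388×(T − 334) + 823×4.18×(T − 15.8) + 231×0.38×(T − 15.8) = 0
194.39(T − 334) + 3440.1(T − 15.8) + 87.78(T − 15.8) = 0
(194.39 + 3440.1 + 87.78) T = 194.39×334 + 3440.1×15.8 + 87.78×15.8
T ≈ 32.42 °C

T_f ≈ 32.4 °C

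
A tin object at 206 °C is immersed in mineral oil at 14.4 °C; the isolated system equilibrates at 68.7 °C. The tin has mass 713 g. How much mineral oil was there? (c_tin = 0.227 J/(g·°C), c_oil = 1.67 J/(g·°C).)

m ≈ 245 g

Heat lost by the tin = heat gained by the oil:
713×0.227×(206 − 68.7) = m×1.67×(68.7 − 14.4)
90.68 m = 22222  ⇒  m ≈ 245.1 g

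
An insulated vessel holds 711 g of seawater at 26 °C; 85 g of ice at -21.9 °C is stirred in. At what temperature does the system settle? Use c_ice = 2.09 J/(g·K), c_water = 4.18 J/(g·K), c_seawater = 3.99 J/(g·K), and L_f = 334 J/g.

T_f ≈ 13.0 °C

Net heat exchanged in the isolated system is zero:
ice -21.9→0 °C: 85×2.09×21.9 = 3890.5; fusion: m_ice L_f = 85×334 = 28390; warm the meltwater: 355.3 T; seawater: 2836.9(T − 26)
3192.2 T = 73759 − 32281 = 41479
T ≈ 12.99 °C — above 0 °C, consistent with complete melting.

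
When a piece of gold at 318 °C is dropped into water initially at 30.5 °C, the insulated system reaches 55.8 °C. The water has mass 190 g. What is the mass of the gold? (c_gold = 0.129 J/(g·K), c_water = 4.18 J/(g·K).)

Let T be the final temperature. ΣQ_i = 0:
m×0.129×(55.8 − 318) + 190×4.18×(55.8 − 30.5) = 0
-33.82 m = -20093
m = -20093/-33.82 ≈ 594.1 g

m ≈ 594 g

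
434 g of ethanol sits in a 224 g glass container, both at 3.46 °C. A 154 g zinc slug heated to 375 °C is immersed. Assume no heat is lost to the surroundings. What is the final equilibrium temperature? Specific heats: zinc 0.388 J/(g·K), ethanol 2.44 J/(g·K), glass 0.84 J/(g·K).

T_f is the heat-capacity-weighted average of the initial temperatures:
T_f = (59.75*375 + 1059*3.46 + 188.16*3.46) / (59.75 + 1059 + 188.16)
    = 26722 / 1306.9 ≈ 20.45 °C

T_f ≈ 20.4 °C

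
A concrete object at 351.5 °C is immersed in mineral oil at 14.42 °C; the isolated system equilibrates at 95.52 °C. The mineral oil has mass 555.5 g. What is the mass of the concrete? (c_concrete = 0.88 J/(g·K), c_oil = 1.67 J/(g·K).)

m ≈ 334 g

Conservation of energy gives ΣQ = 0:
m·0.88·(95.52 − 351.5) + 555.5·1.67·(95.52 − 14.42) = 0
-225.26 m = -75235
m = -75235/-225.26 ≈ 334 g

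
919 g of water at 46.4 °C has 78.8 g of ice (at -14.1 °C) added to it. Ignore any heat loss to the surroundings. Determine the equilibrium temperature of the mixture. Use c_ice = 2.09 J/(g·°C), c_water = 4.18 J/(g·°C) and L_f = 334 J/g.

Conservation of energy gives ΣQ = 0:
ice -14.1→0 °C: 78.8×2.09×14.1 = 2322.2
  melt ice: 78.8×334 = 26319
  meltwater 0→T: 78.8×4.18×T = 329.38 T
  water: 3841.4(T − 46.4)
4170.8 T = 178242 − 28641 = 149601
T ≈ 35.87 °C — above 0 °C, consistent with complete melting.

T_f ≈ 35.9 °C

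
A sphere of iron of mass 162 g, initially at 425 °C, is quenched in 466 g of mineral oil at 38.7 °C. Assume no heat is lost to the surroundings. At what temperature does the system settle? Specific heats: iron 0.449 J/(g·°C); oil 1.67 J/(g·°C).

|Q_iron| = |Q_oil|:
162·0.449·(425 − T) = 466·1.67·(T − 38.7)
72.74(425 − T) = 778.22(T − 38.7)
850.96 T = 61031  ⇒  T ≈ 71.72 °C

T_f ≈ 71.7 °C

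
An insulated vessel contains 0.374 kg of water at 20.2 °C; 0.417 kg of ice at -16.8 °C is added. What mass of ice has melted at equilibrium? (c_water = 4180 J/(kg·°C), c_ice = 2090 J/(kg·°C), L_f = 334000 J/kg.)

Heat available from the water dropping to 0 °C: 0.374×4180×20.2 = 31579 J.
Of that, 0.417×2090×16.8 = 14642 J goes to bring the ice to 0 °C, leaving 16937 J.
To melt every bit of ice: 0.417×334000 = 139278 J.
Since 16937 < 139278 J, not all the ice melts; equilibrium is at 0 °C.
m_melted×334000 = 16937  ⇒  m_melted ≈ 0.05071 kg.

m_melted ≈ 0.0507 kg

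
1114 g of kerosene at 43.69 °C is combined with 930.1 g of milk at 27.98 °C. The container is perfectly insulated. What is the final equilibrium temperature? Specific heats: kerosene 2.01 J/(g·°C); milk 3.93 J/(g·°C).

Taking heat into each body as positive, Σ m c ΔT = 0:
1114×2.01×(T − 43.69) + 930.1×3.93×(T − 27.98) = 0
2239.1(T − 43.69) + 3655.3(T − 27.98) = 0
(2239.1 + 3655.3) T = 2239.1×43.69 + 3655.3×27.98
T ≈ 33.95 °C

T_f ≈ 33.9 °C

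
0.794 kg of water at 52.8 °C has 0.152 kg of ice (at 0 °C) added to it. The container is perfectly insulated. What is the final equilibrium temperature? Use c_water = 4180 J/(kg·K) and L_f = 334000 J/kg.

T_f ≈ 31.5 °C

Energy conservation, ΣQ = 0:
latent heat to melt: 0.152·334000 = 50768; meltwater 0→T: 0.152·4180·T = 635.36 T; water: 3318.9(T − 52.8)
3954.3 T = 175239 − 50768 = 124471
T ≈ 31.48 °C. Since T > 0 °C, the all-ice-melts assumption holds.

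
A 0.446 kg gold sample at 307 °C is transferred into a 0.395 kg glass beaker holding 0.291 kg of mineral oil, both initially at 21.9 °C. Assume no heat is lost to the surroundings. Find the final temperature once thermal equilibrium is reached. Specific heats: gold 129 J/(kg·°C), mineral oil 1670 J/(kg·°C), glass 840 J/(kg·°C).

T_f ≈ 40.6 °C

Setting the total heat transfer to zero:
0.446*129*(T − 307) + 0.291*1670*(T − 21.9) + 0.395*840*(T − 21.9) = 0
875.3 T = 35572
T = 35572/875.3 ≈ 40.64 °C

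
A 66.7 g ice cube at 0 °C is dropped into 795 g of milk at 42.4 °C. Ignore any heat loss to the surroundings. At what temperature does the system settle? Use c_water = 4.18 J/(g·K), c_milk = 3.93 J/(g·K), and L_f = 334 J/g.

Sum of m c ΔT and latent-heat terms is zero:
melt ice: 66.7×334 = 22278
  warm the meltwater: 278.81 T
  milk cools: 795×3.93×(T − 42.4) = 3124.3(T − 42.4)
3403.2 T = 132472 − 22278 = 110195
T ≈ 32.38 °C — above 0 °C, consistent with complete melting.

T_f ≈ 32.4 °C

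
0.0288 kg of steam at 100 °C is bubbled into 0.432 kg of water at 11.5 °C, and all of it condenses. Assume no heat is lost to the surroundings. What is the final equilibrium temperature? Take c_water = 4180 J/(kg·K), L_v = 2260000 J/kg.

Energy conservation, ΣQ = 0:
latent heat released on condensation: 0.0288·2260000 = 65088; condensate cools 100→T: 0.0288·4180·(T − 100) = 120.38(T − 100); water warms: 0.432·4180·(T − 11.5) = 1805.8(T − 11.5)
1926.1 T = 65088 + 12038 + 20766 = 97893
T ≈ 50.82 °C, under the boiling point, so the assumption holds.

T_f ≈ 50.8 °C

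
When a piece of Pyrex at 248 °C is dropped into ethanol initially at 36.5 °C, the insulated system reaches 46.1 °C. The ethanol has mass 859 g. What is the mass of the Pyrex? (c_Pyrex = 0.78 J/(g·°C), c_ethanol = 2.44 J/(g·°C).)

Heat lost by the Pyrex = heat gained by the ethanol:
m×0.78×(248 − 46.1) = 859×2.44×(46.1 − 36.5)
157.48 m = 20121  ⇒  m ≈ 127.8 g

m ≈ 128 g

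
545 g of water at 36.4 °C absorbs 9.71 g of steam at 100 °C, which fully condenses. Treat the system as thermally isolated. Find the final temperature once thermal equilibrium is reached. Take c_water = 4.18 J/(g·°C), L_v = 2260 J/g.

T_f ≈ 47.0 °C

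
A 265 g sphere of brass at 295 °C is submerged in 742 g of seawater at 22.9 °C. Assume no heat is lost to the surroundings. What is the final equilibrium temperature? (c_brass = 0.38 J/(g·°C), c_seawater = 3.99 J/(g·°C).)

Set heat shed by the hot body equal to heat absorbed by the cold body:
265·0.38·(295 − T) = 742·3.99·(T − 22.9)
100.7(295 − T) = 2960.6(T − 22.9)
3061.3 T = 97504  ⇒  T ≈ 31.85 °C

T_f ≈ 31.9 °C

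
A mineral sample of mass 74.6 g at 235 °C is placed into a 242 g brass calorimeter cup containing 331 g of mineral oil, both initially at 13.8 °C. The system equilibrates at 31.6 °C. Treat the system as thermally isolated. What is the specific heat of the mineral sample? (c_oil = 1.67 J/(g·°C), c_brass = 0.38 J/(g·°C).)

Energy conservation, ΣQ = 0:
74.6·c·(31.6 − 235) + 331·1.67·(31.6 − 13.8) + 242·0.38·(31.6 − 13.8) = 0
-15174 c = -11476
c = -11476/-15174 ≈ 0.7563 J/(g·°C)

c ≈ 0.756 J/(g·°C)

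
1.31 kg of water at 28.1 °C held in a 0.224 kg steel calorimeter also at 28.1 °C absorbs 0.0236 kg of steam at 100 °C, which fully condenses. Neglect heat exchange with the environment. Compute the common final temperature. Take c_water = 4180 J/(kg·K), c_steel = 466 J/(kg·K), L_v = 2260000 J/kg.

Let T be the final temperature. ΣQ_i = 0:
steam→water at 100 °C releases m L_v = 0.0236×2260000 = 53336
  condensate cools 100→T: 0.0236×4180×(T − 100) = 98.65(T − 100)
  water warms: 1.31×4180×(T − 28.1) = 5475.8(T − 28.1)
  steel cup: 0.224×466×(T − 28.1) = 104.38(T − 28.1)
5678.8 T = 53336 + 9864.8 + 156803 = 220004
T ≈ 38.74 °C — below 100 °C, confirming all the steam condensed.

T_f ≈ 38.7 °C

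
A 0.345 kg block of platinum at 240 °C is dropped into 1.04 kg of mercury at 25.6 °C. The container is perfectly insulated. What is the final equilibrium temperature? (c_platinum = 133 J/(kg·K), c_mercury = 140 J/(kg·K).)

T_f ≈ 77.0 °C

T_f is the heat-capacity-weighted average of the initial temperatures:
T_f = (45.88*240 + 145.6*25.6) / (45.88 + 145.6)
    = 14740 / 191.48 ≈ 76.98 °C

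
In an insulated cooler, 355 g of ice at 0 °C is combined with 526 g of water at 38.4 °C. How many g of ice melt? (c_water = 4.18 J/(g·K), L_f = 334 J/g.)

Cooling the water to 0 °C releases 526·4.18·38.4 = 84429 J.
Fully melting the ice requires m_ice L_f = 355·334 = 118570 J.
That's not enough to melt it all — equilibrium is at 0 °C with ice remaining.
Mass melted = 84429/334 ≈ 252.8 g.

m_melted ≈ 253 g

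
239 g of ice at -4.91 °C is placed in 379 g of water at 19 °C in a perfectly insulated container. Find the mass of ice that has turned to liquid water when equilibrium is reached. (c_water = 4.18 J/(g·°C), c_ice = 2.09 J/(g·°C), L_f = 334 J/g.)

m_melted ≈ 82.8 g

Water can give up m c ΔT = 379×4.18×19 = 30100 J before reaching 0 °C.
Warming the ice to 0 °C takes 239×2.09×4.91 = 2452.6 J, leaving 27648 J for melting.
Melting all 239 g of ice would need 239×334 = 79826 J.
That's not enough to melt it all — equilibrium is at 0 °C with ice remaining.
m_melted×334 = 27648  ⇒  m_melted ≈ 82.78 g.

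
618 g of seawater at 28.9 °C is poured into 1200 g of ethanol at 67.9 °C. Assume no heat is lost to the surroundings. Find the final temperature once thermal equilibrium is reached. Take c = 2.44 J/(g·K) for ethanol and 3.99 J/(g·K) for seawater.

T_f is the heat-capacity-weighted average of the initial temperatures:
T_f = (2928×67.9 + 2465.8×28.9) / (2928 + 2465.8)
    = 270073 / 5393.8 ≈ 50.07 °C

T_f ≈ 50.1 °C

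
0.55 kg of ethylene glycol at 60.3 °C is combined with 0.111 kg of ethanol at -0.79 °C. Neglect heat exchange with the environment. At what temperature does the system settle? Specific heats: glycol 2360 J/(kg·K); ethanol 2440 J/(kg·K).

T_f ≈ 49.8 °C

T_f is the heat-capacity-weighted average of the initial temperatures:
T_f = (1298×60.3 + 270.84×(-0.79)) / (1298 + 270.84)
    = 78055 / 1568.8 ≈ 49.75 °C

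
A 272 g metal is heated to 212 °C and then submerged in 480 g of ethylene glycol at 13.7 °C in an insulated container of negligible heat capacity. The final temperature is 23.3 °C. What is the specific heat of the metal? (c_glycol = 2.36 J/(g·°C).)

Setting the total heat transfer to zero:
272·c·(23.3 − 212) + 480·2.36·(23.3 − 13.7) = 0
-51326 c = -10875
c = -10875/-51326 ≈ 0.2119 J/(g·°C)

c ≈ 0.212 J/(g·°C)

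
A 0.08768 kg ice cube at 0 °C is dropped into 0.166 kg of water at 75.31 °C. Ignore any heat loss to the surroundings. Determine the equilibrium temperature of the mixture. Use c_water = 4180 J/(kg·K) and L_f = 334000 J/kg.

T_f ≈ 21.7 °C

Sum of m c ΔT and latent-heat terms is zero:
fusion: m_ice L_f = 0.08768·334000 = 29285; warm the meltwater: 366.5 T; water cools: 0.166·4180·(T − 75.31) = 693.88(T − 75.31)
1060.4 T = 52256 − 29285 = 22971
T ≈ 21.66 °C (positive, so assuming full melt was valid).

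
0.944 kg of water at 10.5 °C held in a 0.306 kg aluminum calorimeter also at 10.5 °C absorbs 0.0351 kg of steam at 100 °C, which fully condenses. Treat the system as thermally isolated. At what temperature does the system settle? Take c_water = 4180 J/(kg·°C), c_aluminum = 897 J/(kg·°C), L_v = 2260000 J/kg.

T_f ≈ 31.7 °C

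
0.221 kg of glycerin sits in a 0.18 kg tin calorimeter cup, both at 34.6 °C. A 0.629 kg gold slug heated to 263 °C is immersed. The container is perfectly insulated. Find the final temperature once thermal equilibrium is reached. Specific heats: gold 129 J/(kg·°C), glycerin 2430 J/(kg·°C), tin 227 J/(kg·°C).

Net heat exchanged in the isolated system is zero:
0.629×129×(T − 263) + 0.221×2430×(T − 34.6) + 0.18×227×(T − 34.6) = 0
81.14(T − 263) + 537.03(T − 34.6) + 40.86(T − 34.6) = 0
659.03 T = 41335
T ≈ 62.72 °C

T_f ≈ 62.7 °C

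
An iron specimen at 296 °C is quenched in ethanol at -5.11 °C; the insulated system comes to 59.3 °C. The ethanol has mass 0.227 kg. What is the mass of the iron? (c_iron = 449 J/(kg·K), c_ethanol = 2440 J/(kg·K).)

m ≈ 0.336 kg

Heat lost by the iron = heat gained by the ethanol:
m×449×(296 − 59.3) = 0.227×2440×(59.3 − (-5.11))
106278 m = 35675  ⇒  m ≈ 0.3357 kg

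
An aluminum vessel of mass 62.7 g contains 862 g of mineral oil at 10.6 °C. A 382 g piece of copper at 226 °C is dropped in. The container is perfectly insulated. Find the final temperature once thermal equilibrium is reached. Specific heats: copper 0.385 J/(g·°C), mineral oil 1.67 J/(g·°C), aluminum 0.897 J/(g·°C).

T_f ≈ 29.9 °C

With ΣQ=0 the equilibrium temperature is the m·c-weighted mean:
T_f = (147.07·226 + 1439.5·10.6 + 56.24·10.6) / (147.07 + 1439.5 + 56.24)
    = 49093 / 1642.9 ≈ 29.88 °C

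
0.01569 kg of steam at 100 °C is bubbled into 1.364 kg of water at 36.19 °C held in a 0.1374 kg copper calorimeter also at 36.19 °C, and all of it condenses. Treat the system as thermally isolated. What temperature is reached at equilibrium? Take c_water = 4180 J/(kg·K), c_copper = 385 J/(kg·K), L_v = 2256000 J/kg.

T_f ≈ 43.0 °C

Net heat exchanged in the isolated system is zero:
latent heat released on condensation: 0.01569·2256000 = 35397; condensed water 100 °C→T: 65.58(T − 100); water warms: 1.364·4180·(T − 36.19) = 5701.5(T − 36.19); cup: 52.9(T − 36.19)
5820 T = 35397 + 6558.4 + 208252 = 250207
T ≈ 42.99 °C, under the boiling point, so the assumption holds.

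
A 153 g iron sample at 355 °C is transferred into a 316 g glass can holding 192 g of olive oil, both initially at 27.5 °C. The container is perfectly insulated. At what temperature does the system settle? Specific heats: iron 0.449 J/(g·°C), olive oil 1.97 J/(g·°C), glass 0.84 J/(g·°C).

T_f ≈ 59.1 °C

Net heat exchanged in the isolated system is zero:
153×0.449×(T − 355) + 192×1.97×(T − 27.5) + 316×0.84×(T − 27.5) = 0
(68.7 + 378.24 + 265.44) T = 68.7×355 + 378.24×27.5 + 265.44×27.5
T = 42089/712.38 ≈ 59.08 °C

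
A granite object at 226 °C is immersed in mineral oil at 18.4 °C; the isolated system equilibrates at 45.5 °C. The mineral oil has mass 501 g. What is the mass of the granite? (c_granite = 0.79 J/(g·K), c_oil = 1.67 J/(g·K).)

Net heat exchanged in the isolated system is zero:
m×0.79×(45.5 − 226) + 501×1.67×(45.5 − 18.4) = 0
-142.59 m = -22674
m = -22674/-142.59 ≈ 159 g

m ≈ 159 g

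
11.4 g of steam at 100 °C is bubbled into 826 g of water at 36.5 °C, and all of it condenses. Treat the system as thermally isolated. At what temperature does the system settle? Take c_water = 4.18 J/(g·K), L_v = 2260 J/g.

Setting the total heat transfer to zero:
condense steam: −11.4·2260 = −25764; condensed water 100 °C→T: 47.65(T − 100); water warms: 826·4.18·(T − 36.5) = 3452.7(T − 36.5)
3500.3 T = 25764 + 4765.2 + 126023 = 156552
T ≈ 44.72 °C — below 100 °C, confirming all the steam condensed.

T_f ≈ 44.7 °C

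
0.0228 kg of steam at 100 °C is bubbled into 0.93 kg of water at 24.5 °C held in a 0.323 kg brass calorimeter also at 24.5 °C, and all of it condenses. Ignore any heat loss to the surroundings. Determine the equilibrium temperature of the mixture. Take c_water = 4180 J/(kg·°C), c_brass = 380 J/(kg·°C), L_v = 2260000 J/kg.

Let T be the final temperature. ΣQ_i = 0:
condense steam: −0.0228×2260000 = −51528; condensed water 100 °C→T: 95.3(T − 100); water warms: 0.93×4180×(T − 24.5) = 3887.4(T − 24.5); brass cup: 0.323×380×(T − 24.5) = 122.74(T − 24.5)
4105.4 T = 51528 + 9530.4 + 98248 = 159307
T ≈ 38.80 °C, under the boiling point, so the assumption holds.

T_f ≈ 38.8 °C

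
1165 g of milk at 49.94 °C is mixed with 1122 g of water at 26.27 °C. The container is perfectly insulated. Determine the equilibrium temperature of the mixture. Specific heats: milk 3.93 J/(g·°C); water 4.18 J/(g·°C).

T_f ≈ 38.0 °C

Heat gained plus heat lost sum to zero:
1165×3.93×(T − 49.94) + 1122×4.18×(T − 26.27) = 0
(4578.4 + 4690) T = 4578.4×49.94 + 4690×26.27
T = 351853/9268.4 ≈ 37.96 °C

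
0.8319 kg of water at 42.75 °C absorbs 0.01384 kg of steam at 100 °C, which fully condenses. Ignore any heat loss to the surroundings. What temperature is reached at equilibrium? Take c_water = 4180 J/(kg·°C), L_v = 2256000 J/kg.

Let T be the final temperature. ΣQ_i = 0:
steam→water at 100 °C releases m L_v = 0.01384·2256000 = 31223; condensed water 100 °C→T: 57.85(T − 100); original water: 3477.3(T − 42.75)
3535.2 T = 31223 + 5785.1 + 148656 = 185665
T ≈ 52.52 °C (< 100 °C, so full condensation is consistent).

T_f ≈ 52.5 °C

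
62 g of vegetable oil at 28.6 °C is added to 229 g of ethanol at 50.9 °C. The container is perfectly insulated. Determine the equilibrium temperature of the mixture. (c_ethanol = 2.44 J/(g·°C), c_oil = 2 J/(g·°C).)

Set heat shed by the hot body equal to heat absorbed by the cold body:
229×2.44×(50.9 − T) = 62×2×(T − 28.6)
558.76(50.9 − T) = 124(T − 28.6)
682.76 T = 31987  ⇒  T ≈ 46.85 °C

T_f ≈ 46.8 °C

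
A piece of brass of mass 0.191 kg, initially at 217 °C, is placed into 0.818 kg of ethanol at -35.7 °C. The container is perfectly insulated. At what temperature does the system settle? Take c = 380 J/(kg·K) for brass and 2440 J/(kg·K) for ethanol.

Taking heat into each body as positive, Σ m c ΔT = 0:
0.191·380·(T − 217) + 0.818·2440·(T − (-35.7)) = 0
72.58(T − 217) + 1995.9(T − (-35.7)) = 0
2068.5 T = -55504
T ≈ -26.83 °C

T_f ≈ -26.8 °C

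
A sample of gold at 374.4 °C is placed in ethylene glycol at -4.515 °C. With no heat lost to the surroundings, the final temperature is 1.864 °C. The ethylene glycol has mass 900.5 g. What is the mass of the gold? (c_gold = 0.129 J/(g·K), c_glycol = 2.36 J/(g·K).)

Heat lost by the gold = heat gained by the glycol:
m·0.129·(374.4 − 1.864) = 900.5·2.36·(1.864 − (-4.515))
48.06 m = 13557  ⇒  m ≈ 282.1 g

m ≈ 282 g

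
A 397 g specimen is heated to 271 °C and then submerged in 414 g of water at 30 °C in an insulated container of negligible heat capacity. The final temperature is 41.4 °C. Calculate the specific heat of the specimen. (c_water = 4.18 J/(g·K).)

c ≈ 0.216 J/(g·K)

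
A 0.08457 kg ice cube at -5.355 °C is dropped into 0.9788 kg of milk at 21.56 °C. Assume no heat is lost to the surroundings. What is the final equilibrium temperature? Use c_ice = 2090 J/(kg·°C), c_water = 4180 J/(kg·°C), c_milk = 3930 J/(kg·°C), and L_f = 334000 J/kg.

T_f ≈ 12.8 °C

Setting the total heat transfer to zero:
warm ice to 0 °C: 0.08457×2090×(0 − (-5.355)) = 946.5; melt ice: 0.08457×334000 = 28246; meltwater 0→T: 0.08457×4180×T = 353.5 T; milk: 3846.7(T − 21.56)
4200.2 T = 82935 − 29193 = 53742
T ≈ 12.80 °C — above 0 °C, consistent with complete melting.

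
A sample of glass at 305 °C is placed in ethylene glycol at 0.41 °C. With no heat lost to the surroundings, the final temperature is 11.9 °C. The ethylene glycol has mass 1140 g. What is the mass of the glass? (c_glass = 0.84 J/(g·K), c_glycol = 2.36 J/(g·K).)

m ≈ 126 g

Net heat exchanged in the isolated system is zero:
m×0.84×(11.9 − 305) + 1140×2.36×(11.9 − 0.41) = 0
-246.2 m = -30913
m = -30913/-246.2 ≈ 125.6 g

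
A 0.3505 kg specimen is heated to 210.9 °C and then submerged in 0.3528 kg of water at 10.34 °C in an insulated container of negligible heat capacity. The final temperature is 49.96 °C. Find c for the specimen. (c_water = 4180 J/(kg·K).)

Conservation of energy gives ΣQ = 0:
0.3505·c·(49.96 − 210.9) + 0.3528·4180·(49.96 − 10.34) = 0
-56.41 c = -58428
c = -58428/-56.41 ≈ 1036 J/(kg·K)

c ≈ 1040 J/(kg·K)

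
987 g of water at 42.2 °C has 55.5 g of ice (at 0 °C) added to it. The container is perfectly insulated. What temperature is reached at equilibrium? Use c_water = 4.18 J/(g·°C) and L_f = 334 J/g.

Heat gained plus heat lost sum to zero:
melt ice: 55.5×334 = 18537
  meltwater 0→T: 55.5×4.18×T = 231.99 T
  water cools: 987×4.18×(T − 42.2) = 4125.7(T − 42.2)
4357.6 T = 174103 − 18537 = 155566
T ≈ 35.70 °C — above 0 °C, consistent with complete melting.

T_f ≈ 35.7 °C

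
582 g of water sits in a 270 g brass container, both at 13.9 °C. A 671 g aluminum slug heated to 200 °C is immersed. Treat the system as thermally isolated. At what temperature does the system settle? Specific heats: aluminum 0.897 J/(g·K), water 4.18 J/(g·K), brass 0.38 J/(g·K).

T_f ≈ 49.6 °C

Let T be the final temperature. ΣQ_i = 0:
671·0.897·(T − 200) + 582·4.18·(T − 13.9) + 270·0.38·(T − 13.9) = 0
(601.89 + 2432.8 + 102.6) T = 601.89·200 + 2432.8·13.9 + 102.6·13.9
T = 155619/3137.2 ≈ 49.60 °C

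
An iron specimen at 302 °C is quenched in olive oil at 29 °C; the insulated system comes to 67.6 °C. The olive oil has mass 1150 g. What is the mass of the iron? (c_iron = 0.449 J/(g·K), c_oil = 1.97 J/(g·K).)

Let T be the final temperature. ΣQ_i = 0:
m×0.449×(67.6 − 302) + 1150×1.97×(67.6 − 29) = 0
-105.25 m = -87448
m = -87448/-105.25 ≈ 830.9 g

m ≈ 831 g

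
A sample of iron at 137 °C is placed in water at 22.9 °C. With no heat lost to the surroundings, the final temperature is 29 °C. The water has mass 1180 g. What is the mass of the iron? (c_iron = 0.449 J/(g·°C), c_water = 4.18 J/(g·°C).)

m ≈ 620 g

|Q_iron| = |Q_water|:
m×0.449×(137 − 29) = 1180×4.18×(29 − 22.9)
48.49 m = 30088  ⇒  m ≈ 620.5 g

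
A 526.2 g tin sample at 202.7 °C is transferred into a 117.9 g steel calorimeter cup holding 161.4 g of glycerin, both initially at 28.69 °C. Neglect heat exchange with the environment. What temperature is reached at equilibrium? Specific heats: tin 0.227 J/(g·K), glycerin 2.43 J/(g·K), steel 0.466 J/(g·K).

T_f ≈ 65.4 °C

With ΣQ=0 the equilibrium temperature is the m·c-weighted mean:
T_f = (119.45*202.7 + 392.2*28.69 + 54.94*28.69) / (119.45 + 392.2 + 54.94)
    = 37041 / 566.59 ≈ 65.37 °C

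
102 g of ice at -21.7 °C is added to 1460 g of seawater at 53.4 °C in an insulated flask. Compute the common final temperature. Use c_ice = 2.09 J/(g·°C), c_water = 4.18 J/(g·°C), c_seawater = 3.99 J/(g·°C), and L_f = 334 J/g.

Energy conservation, ΣQ = 0:
warm ice to 0 °C: 102×2.09×(0 − (-21.7)) = 4626
  fusion: m_ice L_f = 102×334 = 34068
  warm the meltwater: 426.36 T
  seawater: 5825.4(T − 53.4)
6251.8 T = 311076 − 38694 = 272382
T ≈ 43.57 °C — above 0 °C, consistent with complete melting.

T_f ≈ 43.6 °C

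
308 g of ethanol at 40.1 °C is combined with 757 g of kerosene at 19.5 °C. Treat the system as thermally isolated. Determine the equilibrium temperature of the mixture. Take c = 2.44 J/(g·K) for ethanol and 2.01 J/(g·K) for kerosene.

Net heat exchanged in the isolated system is zero:
308×2.44×(T − 40.1) + 757×2.01×(T − 19.5) = 0
751.52(T − 40.1) + 1521.6(T − 19.5) = 0
2273.1 T = 59807
T = 59807/2273.1 ≈ 26.31 °C

T_f ≈ 26.3 °C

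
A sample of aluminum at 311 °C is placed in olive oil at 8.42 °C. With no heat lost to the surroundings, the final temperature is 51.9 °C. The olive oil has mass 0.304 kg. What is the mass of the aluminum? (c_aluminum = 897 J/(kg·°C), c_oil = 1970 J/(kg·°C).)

m ≈ 0.112 kg

Taking heat into each body as positive, Σ m c ΔT = 0:
m·897·(51.9 − 311) + 0.304·1970·(51.9 − 8.42) = 0
-232413 m = -26039
m = -26039/-232413 ≈ 0.112 kg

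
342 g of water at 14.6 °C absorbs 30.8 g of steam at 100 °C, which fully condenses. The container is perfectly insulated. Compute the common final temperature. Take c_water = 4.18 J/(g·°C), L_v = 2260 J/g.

T_f ≈ 66.3 °C

Let T be the final temperature. ΣQ_i = 0:
condense steam: −30.8·2260 = −69608
  condensate cools 100→T: 30.8·4.18·(T − 100) = 128.74(T − 100)
  water warms: 342·4.18·(T − 14.6) = 1429.6(T − 14.6)
1558.3 T = 69608 + 12874 + 20872 = 103354
T ≈ 66.32 °C — below 100 °C, confirming all the steam condensed.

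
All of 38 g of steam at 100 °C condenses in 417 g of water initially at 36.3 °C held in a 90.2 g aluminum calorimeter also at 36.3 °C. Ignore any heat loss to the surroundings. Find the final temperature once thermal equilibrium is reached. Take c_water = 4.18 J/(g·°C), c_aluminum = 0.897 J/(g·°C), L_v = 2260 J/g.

Net heat exchanged in the isolated system is zero:
condense steam: −38×2260 = −85880
  condensed water 100 °C→T: 158.84(T − 100)
  water warms: 417×4.18×(T − 36.3) = 1743.1(T − 36.3)
  cup: 80.91(T − 36.3)
1982.8 T = 85880 + 15884 + 66210 = 167974
T ≈ 84.72 °C, under the boiling point, so the assumption holds.

T_f ≈ 84.7 °C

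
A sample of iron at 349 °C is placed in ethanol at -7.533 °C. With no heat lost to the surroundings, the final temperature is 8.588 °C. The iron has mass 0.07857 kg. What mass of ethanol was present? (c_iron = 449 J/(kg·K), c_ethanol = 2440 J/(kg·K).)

m ≈ 0.305 kg

Energy conservation, ΣQ = 0:
0.07857×449×(8.588 − 349) + m×2440×(8.588 − (-7.533)) = 0
39335 m = 12009
m = 12009/39335 ≈ 0.3053 kg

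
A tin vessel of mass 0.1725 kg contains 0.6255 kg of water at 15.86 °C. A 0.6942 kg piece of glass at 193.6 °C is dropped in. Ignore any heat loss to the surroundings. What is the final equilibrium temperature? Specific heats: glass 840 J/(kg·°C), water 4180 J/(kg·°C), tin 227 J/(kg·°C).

Energy conservation, ΣQ = 0:
0.6942×840×(T − 193.6) + 0.6255×4180×(T − 15.86) + 0.1725×227×(T − 15.86) = 0
583.13(T − 193.6) + 2614.6(T − 15.86) + 39.16(T − 15.86) = 0
3236.9 T = 154982
T = 154982 / 3236.9 = 47.9 °C

T_f ≈ 47.9 °C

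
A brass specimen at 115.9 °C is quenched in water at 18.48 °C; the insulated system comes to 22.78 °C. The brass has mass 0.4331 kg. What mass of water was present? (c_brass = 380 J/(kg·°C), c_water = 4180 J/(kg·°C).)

|Q_brass| = |Q_water|:
0.4331×380×(115.9 − 22.78) = m×4180×(22.78 − 18.48)
17974 m = 15326  ⇒  m ≈ 0.8526 kg

m ≈ 0.853 kg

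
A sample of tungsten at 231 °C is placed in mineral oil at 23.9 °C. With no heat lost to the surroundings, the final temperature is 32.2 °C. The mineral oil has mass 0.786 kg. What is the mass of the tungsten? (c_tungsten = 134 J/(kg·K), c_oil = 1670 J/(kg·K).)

|Q_tungsten| = |Q_oil|:
m×134×(231 − 32.2) = 0.786×1670×(32.2 − 23.9)
26639 m = 10895  ⇒  m ≈ 0.409 kg

m ≈ 0.409 kg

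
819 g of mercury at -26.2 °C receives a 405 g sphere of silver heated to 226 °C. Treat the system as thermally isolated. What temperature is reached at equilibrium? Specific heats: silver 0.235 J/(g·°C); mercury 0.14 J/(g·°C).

Heat lost by the silver equals heat gained by the mercury:
405*0.235*(226 − T) = 819*0.14*(T − (-26.2))
95.17(226 − T) = 114.66(T − (-26.2))
209.84 T = 18505  ⇒  T ≈ 88.19 °C

T_f ≈ 88.2 °C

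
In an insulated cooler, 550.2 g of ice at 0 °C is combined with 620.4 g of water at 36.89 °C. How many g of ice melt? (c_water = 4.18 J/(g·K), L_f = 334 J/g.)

Cooling the water to 0 °C releases 620.4·4.18·36.89 = 95666 J.
To melt every bit of ice: 550.2·334 = 183767 J.
Since 95666 < 183767 J, not all the ice melts; equilibrium is at 0 °C.
m_melt = 95666 / L_f = 286.4 g.

m_melted ≈ 286 g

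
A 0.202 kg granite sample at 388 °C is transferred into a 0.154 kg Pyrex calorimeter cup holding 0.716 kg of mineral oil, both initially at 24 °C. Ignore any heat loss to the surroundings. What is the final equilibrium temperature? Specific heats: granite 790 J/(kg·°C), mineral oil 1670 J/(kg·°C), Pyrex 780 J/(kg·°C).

Energy conservation, ΣQ = 0:
0.202*790*(T − 388) + 0.716*1670*(T − 24) + 0.154*780*(T − 24) = 0
159.58(T − 388) + 1195.7(T − 24) + 120.12(T − 24) = 0
(159.58 + 1195.7 + 120.12) T = 159.58*388 + 1195.7*24 + 120.12*24
T ≈ 63.37 °C

T_f ≈ 63.4 °C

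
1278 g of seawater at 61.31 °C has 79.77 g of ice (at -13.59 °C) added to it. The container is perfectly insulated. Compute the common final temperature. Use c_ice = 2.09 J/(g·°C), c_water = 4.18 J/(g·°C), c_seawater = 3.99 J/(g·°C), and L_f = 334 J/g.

Let T be the final temperature. ΣQ_i = 0:
ice -13.59→0 °C: 79.77×2.09×13.59 = 2265.7
  fusion: m_ice L_f = 79.77×334 = 26643
  warm the meltwater: 333.44 T
  seawater cools: 1278×3.99×(T − 61.31) = 5099.2(T − 61.31)
5432.7 T = 312633 − 28909 = 283724
T ≈ 52.23 °C — above 0 °C, consistent with complete melting.

T_f ≈ 52.2 °C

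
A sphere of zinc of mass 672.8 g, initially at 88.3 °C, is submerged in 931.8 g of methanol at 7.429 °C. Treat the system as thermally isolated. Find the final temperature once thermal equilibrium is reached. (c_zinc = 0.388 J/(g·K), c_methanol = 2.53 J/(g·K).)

Heat lost by the zinc equals heat gained by the methanol:
672.8*0.388*(88.3 − T) = 931.8*2.53*(T − 7.429)
261.05(88.3 − T) = 2357.5(T − 7.429)
2618.5 T = 40564  ⇒  T ≈ 15.49 °C

T_f ≈ 15.5 °C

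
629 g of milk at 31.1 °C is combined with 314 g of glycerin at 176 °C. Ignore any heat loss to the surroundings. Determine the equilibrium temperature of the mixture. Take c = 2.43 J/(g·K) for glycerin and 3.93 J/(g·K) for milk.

Heat lost by the glycerin equals heat gained by the milk:
314*2.43*(176 − T) = 629*3.93*(T − 31.1)
763.02(176 − T) = 2472(T − 31.1)
3235 T = 211170  ⇒  T ≈ 65.28 °C

T_f ≈ 65.3 °C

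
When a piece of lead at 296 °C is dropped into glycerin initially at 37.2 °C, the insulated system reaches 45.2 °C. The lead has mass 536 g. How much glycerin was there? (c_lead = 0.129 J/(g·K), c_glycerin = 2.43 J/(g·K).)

Heat lost by the lead = heat gained by the glycerin:
536×0.129×(296 − 45.2) = m×2.43×(45.2 − 37.2)
19.44 m = 17341  ⇒  m ≈ 892 g

m ≈ 892 g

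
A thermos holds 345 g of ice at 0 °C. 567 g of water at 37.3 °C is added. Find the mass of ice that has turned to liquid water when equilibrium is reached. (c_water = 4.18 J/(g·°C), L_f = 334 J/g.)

m_melted ≈ 265 g

Heat available from the water dropping to 0 °C: 567·4.18·37.3 = 88403 J.
To melt every bit of ice: 345·334 = 115230 J.
Since 88403 < 115230 J, not all the ice melts; equilibrium is at 0 °C.
Mass melted = 88403/334 ≈ 264.7 g.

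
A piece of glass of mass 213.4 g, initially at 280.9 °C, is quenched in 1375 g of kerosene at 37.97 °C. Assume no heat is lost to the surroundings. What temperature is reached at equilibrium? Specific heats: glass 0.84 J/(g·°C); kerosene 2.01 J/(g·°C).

Setting the total heat transfer to zero:
213.4×0.84×(T − 280.9) + 1375×2.01×(T − 37.97) = 0
179.26(T − 280.9) + 2763.7(T − 37.97) = 0
(179.26 + 2763.7) T = 179.26×280.9 + 2763.7×37.97
T = 155293/2943 ≈ 52.77 °C

T_f ≈ 52.8 °C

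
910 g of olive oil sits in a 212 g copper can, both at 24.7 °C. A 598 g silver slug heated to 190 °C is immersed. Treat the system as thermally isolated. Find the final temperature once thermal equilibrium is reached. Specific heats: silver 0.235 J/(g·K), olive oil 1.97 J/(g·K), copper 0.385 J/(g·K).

T_f ≈ 36.2 °C

Taking heat into each body as positive, Σ m c ΔT = 0:
598*0.235*(T − 190) + 910*1.97*(T − 24.7) + 212*0.385*(T − 24.7) = 0
140.53(T − 190) + 1792.7(T − 24.7) + 81.62(T − 24.7) = 0
2014.9 T = 72996
T = 72996/2014.9 ≈ 36.23 °C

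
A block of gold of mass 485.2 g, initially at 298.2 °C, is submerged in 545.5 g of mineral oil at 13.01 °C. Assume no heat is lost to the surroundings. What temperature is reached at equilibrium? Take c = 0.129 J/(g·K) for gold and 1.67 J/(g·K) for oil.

Net heat exchanged in the isolated system is zero:
485.2*0.129*(T − 298.2) + 545.5*1.67*(T − 13.01) = 0
(62.59 + 910.99) T = 62.59*298.2 + 910.99*13.01
T ≈ 31.34 °C

T_f ≈ 31.3 °C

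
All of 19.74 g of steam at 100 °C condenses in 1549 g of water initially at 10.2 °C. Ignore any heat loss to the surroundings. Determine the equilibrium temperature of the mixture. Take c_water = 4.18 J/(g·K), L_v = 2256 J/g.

Energy conservation, ΣQ = 0:
steam→water at 100 °C releases m L_v = 19.74×2256 = 44533
  condensate cools 100→T: 19.74×4.18×(T − 100) = 82.51(T − 100)
  water warms: 1549×4.18×(T − 10.2) = 6474.8(T − 10.2)
6557.3 T = 44533 + 8251.3 + 66043 = 118828
T ≈ 18.12 °C — below 100 °C, confirming all the steam condensed.

T_f ≈ 18.1 °C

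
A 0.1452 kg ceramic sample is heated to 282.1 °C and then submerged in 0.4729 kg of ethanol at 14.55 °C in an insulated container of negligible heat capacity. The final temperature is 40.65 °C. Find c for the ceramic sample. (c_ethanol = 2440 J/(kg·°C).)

m_s c (T_s − T_f) = m_ethanol c_ethanol (T_f − T_0):
0.1452·c·(282.1 − 40.65) = 0.4729·2440·(40.65 − 14.55)
35.06 c = 30116  ⇒  c ≈ 859 J/(kg·°C)

c ≈ 859 J/(kg·°C)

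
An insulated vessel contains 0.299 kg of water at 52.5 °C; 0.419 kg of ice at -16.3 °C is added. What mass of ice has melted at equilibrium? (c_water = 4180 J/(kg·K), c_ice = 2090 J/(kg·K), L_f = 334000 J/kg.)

Heat available from the water dropping to 0 °C: 0.299×4180×52.5 = 65616 J.
Of that, 0.419×2090×16.3 = 14274 J goes to bring the ice to 0 °C, leaving 51341 J.
To melt every bit of ice: 0.419×334000 = 139946 J.
Since 51341 < 139946 J, not all the ice melts; equilibrium is at 0 °C.
m_melt = 51341 / L_f = 0.1537 kg.

m_melted ≈ 0.154 kg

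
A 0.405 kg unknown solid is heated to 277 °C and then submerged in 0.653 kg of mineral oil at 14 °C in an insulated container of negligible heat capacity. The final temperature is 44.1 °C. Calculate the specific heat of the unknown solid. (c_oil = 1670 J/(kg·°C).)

Heat lost by the unknown solid = heat gained by the oil:
0.405·c·(277 − 44.1) = 0.653·1670·(44.1 − 14)
94.32 c = 32824  ⇒  c ≈ 348 J/(kg·°C)

c ≈ 348 J/(kg·°C)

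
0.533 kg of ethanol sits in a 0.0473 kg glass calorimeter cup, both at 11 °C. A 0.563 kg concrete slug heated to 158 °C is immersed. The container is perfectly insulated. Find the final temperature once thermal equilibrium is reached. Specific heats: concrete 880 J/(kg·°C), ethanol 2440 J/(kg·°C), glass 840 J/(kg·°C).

Heat gained plus heat lost sum to zero:
0.563×880×(T − 158) + 0.533×2440×(T − 11) + 0.0473×840×(T − 11) = 0
495.44(T − 158) + 1300.5(T − 11) + 39.73(T − 11) = 0
(495.44 + 1300.5 + 39.73) T = 495.44×158 + 1300.5×11 + 39.73×11
T ≈ 50.67 °C

T_f ≈ 50.7 °C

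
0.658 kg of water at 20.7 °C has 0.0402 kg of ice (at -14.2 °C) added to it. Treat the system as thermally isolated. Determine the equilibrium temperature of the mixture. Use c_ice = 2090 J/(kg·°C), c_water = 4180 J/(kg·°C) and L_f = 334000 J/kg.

T_f ≈ 14.5 °C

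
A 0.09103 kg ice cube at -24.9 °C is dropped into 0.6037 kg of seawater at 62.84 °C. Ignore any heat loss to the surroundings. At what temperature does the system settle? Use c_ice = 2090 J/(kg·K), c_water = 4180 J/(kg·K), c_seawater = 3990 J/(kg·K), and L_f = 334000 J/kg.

Energy conservation, ΣQ = 0:
ice -24.9→0 °C: 0.09103×2090×24.9 = 4737.3
  latent heat to melt: 0.09103×334000 = 30404
  warm the meltwater: 380.51 T
  seawater cools: 0.6037×3990×(T − 62.84) = 2408.8(T − 62.84)
2789.3 T = 151367 − 35141 = 116225
T ≈ 41.67 °C (positive, so assuming full melt was valid).

T_f ≈ 41.7 °C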